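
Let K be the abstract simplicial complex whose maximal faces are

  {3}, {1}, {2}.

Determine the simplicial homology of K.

Order the vertices as 1 < 2 < 3. Listing each simplex with vertices in this order, K has dimension 0 with simplices:

  0-simplices (3): [1], [2], [3]

Hence C_0 ≅ Z^3.

Computing H_k = (kernel of ∂_k) / (image of ∂_{k+1}):

  H_0: rank C_0 − rank ∂_1 = 3 − 0 = 3, and there is no ∂_1, so H_0 = Z^3.

H_0 ≅ Z^3.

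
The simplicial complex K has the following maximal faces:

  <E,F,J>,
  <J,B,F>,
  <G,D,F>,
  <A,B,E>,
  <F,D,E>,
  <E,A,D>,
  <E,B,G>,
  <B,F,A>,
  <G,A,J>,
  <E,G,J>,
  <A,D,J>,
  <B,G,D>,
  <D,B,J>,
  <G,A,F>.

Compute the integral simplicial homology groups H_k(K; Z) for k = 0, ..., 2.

Take the total order A < B < D < E < F < G < J on the vertex set. Then K (dimension 2) consists of the simplices:

  0-simplices (7): A, B, D, E, F, G, J
  1-simplices (21): AB, AD, AE, AF, AG, AJ, BD, BE, BF, BG, BJ, DE, DF, DG, DJ, EF, EG, EJ, FG, FJ, GJ
  2-simplices (14): ABE, ABF, ADE, ADJ, AFG, AGJ, BDG, BDJ, BEG, BFJ, DEF, DFG, EFJ, EGJ

so the chain groups are C_0 ≅ Z^7, C_1 ≅ Z^21, C_2 ≅ Z^14.

∂_1: C_1 → C_0 sends each edge [p,q] (with p < q) to q − p.
The resulting 7×21 matrix has rank 6, and its Smith normal form has invariant factors (1,1,1,1,1,1).

∂_2: C_2 → C_1 maps a triangle to the signed sum of its edges. For instance
  ∂ABF = BF − AF + AB,
  ∂AGJ = GJ − AJ + AG.
This gives a 21×14 integer matrix of rank 13; reducing to Smith normal form yields diagonal entries (1,1,1,1,1,1,1,1,1,1,1,1,1).

Now H_k = ker ∂_k / im ∂_{k+1}, so:

  H_0: rank C_0 − rank ∂_1 = 7 − 6 = 1, and the invariant factors of ∂_1 are all 1, so H_0 = Z.
  H_1: rank ker ∂_1 − rank ∂_2 = (21 − 6) − 13 = 2, and the invariant factors of ∂_2 are all 1, so H_1 = Z^2.
  H_2: rank ker ∂_2 − rank ∂_3 = (14 − 13) − 0 = 1, and there is no ∂_3, so H_2 = Z.

As a check, the Euler characteristic is 7 − 21 + 14 = 0, which agrees with 1 − 2 + 1 = 0.

H_0 ≅ Z,  H_1 ≅ Z^2,  H_2 ≅ Z.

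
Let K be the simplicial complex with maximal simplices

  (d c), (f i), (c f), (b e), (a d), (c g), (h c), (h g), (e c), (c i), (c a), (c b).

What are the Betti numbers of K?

Order the vertices as a < b < c < d < e < f < g < h < i. Listing each simplex with vertices in this order, K has dimension 1 with simplices:

  0-simplices (9): a, b, c, d, e, f, g, h, i
  1-simplices (12): ac, ad, bc, be, cd, ce, cf, cg, ch, ci, fi, gh

so the chain groups are C_0 ≅ Z^9, C_1 ≅ Z^12.

∂_1: C_1 → C_0 is given by ∂[p,q] = [q] − [p].
As a 9×12 matrix over Z this has rank 8, with invariant factors (1,1,1,1,1,1,1,1).

Computing H_k = (kernel of ∂_k) / (image of ∂_{k+1}):

  H_0: rank C_0 − rank ∂_1 = 9 − 8 = 1, and the invariant factors of ∂_1 are all 1, so H_0 ≅ Z.
  H_1: rank ker ∂_1 − rank ∂_2 = (12 − 8) − 0 = 4, and there is no ∂_2, so H_1 ≅ Z^4.

As a check, the Euler characteristic is 9 − 12 = -3, which agrees with 1 − 4 = -3.
(K is a triangulation of a wedge of 4 circles.)

Hence the Betti numbers are b_0 = 1, b_1 = 4.

b_0 = 1, b_1 = 4.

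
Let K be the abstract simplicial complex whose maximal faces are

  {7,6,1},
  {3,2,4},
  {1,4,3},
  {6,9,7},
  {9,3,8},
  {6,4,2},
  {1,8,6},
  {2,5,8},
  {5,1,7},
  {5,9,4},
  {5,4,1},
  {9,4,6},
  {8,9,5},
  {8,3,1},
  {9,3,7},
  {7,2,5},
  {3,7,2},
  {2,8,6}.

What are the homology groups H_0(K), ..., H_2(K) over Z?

K has 9 vertices, 27 edges, 18 triangles.
rank ∂_0 = 0, rank ∂_1 = 8 ⇒ b_0 = 9 − 0 − 8 = 1; all invariant factors of ∂_1 are 1 so no torsion. So H_0 = Z.
rank ∂_1 = 8, rank ∂_2 = 17 ⇒ b_1 = 27 − 8 − 17 = 2; all invariant factors of ∂_2 are 1 so no torsion. So H_1 = Z^2.
rank ∂_2 = 17, rank ∂_3 = 0 ⇒ b_2 = 18 − 17 − 0 = 1. So H_2 = Z.

H_0 ≅ Z,  H_1 ≅ Z^2,  H_2 ≅ Z.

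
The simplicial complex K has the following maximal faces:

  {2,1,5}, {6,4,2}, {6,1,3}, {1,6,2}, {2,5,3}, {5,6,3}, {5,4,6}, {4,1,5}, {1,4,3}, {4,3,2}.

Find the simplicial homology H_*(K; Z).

H_0 ≅ Z,  H_1 ≅ Z_2,  H_2 = 0.

We work with the vertex ordering 1 < 2 < 3 < 4 < 5 < 6. The simplices of K, each written with vertices in increasing order, are:

  0-simplices (6): [1], [2], [3], [4], [5], [6]
  1-simplices (15): [1,2], [1,3], [1,4], [1,5], [1,6], [2,3], [2,4], [2,5], [2,6], [3,4], [3,5], [3,6], [4,5], [4,6], [5,6]
  2-simplices (10): [1,2,5], [1,2,6], [1,3,4], [1,3,6], [1,4,5], [2,3,4], [2,3,5], [2,4,6], [3,5,6], [4,5,6]

so the chain groups are C_0 ≅ Z^6, C_1 ≅ Z^15, C_2 ≅ Z^10.

Boundary ∂_1: C_1 → C_0 sends each edge [p,q] (with p < q) to q − p. For instance
  ∂[2,5] = [5] − [2].
This gives a 6×15 integer matrix of rank 5; reducing to Smith normal form yields diagonal entries (1,1,1,1,1).

The boundary map ∂_2: C_2 → C_1 sends each 2-simplex [p,q,r] to [q,r] − [p,r] + [p,q]. For instance
  ∂[1,3,6] = [3,6] − [1,6] + [1,3],
  ∂[2,3,5] = [3,5] − [2,5] + [2,3].
The resulting 15×10 matrix has rank 10, and its Smith normal form has invariant factors (1,1,1,1,1,1,1,1,1,2).

Computing H_k = (kernel of ∂_k) / (image of ∂_{k+1}):

  H_0: rank C_0 − rank ∂_1 = 6 − 5 = 1, and the invariant factors of ∂_1 are all 1, so H_0 ≅ Z.
  H_1: rank ker ∂_1 − rank ∂_2 = (15 − 5) − 10 = 0, and ∂_2 has invariant factor 2 > 1, so H_1 ≅ Z_2.
  H_2: rank ker ∂_2 − rank ∂_3 = (10 − 10) − 0 = 0, and there is no ∂_3, so H_2 ≅ 0.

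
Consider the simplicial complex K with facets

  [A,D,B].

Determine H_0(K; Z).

H_0 ≅ Z.

Fix the vertex order A < B < D and write every simplex with vertices in increasing order. Then dim K = 2 and the simplices of K are:

  0-simplices (3): A, B, D
  1-simplices (3): AB, AD, BD
  2-simplices (1): ABD

so the chain groups are C_0 ≅ Z^3, C_1 ≅ Z^3, C_2 ≅ Z^1.

The boundary map ∂_1: C_1 → C_0 sends each edge [p,q] (with p < q) to q − p.
The resulting 3×3 matrix has rank 2, and its Smith normal form has invariant factors (1,1).

Boundary ∂_2: C_2 → C_1 acts by ∂[p,q,r] = [q,r] − [p,r] + [p,q]. For instance
  ∂ABD = BD − AD + AB.
The 3×1 boundary matrix has rank 1 and Smith normal form diag(1).

Now H_k = ker ∂_k / im ∂_{k+1}, so:

  H_0: rank C_0 − rank ∂_1 = 3 − 2 = 1, and the invariant factors of ∂_1 are all 1, so H_0 ≅ Z.

(K is a triangulation of the 2-simplex.)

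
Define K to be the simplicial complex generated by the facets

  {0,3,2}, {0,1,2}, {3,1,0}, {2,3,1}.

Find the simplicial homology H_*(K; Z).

Order the vertices as 0 < 1 < 2 < 3. Listing each simplex with vertices in this order, K has dimension 2 with simplices:

  0-simplices (4): [0], [1], [2], [3]
  1-simplices (6): [0,1], [0,2], [0,3], [1,2], [1,3], [2,3]
  2-simplices (4): [0,1,2], [0,1,3], [0,2,3], [1,2,3]

Hence C_0 ≅ Z^4, C_1 ≅ Z^6, C_2 ≅ Z^4.

∂_1: C_1 → C_0 sends each edge [p,q] (with p < q) to q − p. For instance
  ∂[0,1] = [1] − [0].
The 4×6 boundary matrix has rank 3 and Smith normal form diag(1,1,1).

Boundary ∂_2: C_2 → C_1 acts by ∂[p,q,r] = [q,r] − [p,r] + [p,q]. For instance
  ∂[0,1,3] = [1,3] − [0,3] + [0,1],
  ∂[0,2,3] = [2,3] − [0,3] + [0,2].
As a 6×4 matrix over Z this has rank 3, with invariant factors (1,1,1).

Reading off H_k = ker ∂_k / im ∂_{k+1}:

  H_0: rank C_0 − rank ∂_1 = 4 − 3 = 1, and the invariant factors of ∂_1 are all 1, so H_0 = Z.
  H_1: rank ker ∂_1 − rank ∂_2 = (6 − 3) − 3 = 0, and the invariant factors of ∂_2 are all 1, so H_1 = 0.
  H_2: rank ker ∂_2 − rank ∂_3 = (4 − 3) − 0 = 1, and there is no ∂_3, so H_2 = Z.

As a check, the Euler characteristic is 4 − 6 + 4 = 2, which agrees with 1 − 0 + 1 = 2.
(K is a triangulation of the 2-sphere S^2.)

H_0 = Z,  H_1 = 0,  H_2 = Z.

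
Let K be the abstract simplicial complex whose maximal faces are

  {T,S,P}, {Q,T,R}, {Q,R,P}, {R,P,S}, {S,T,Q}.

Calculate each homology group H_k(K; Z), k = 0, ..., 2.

H_0 = Z,  H_1 = Z,  H_2 = 0.

We work with the vertex ordering P < Q < R < S < T. The simplices of K, each written with vertices in increasing order, are:

  0-simplices (5): P, Q, R, S, T
  1-simplices (10): PQ, PR, PS, PT, QR, QS, QT, RS, RT, ST
  2-simplices (5): PQR, PRS, PST, QRT, QST

giving chain groups C_0 ≅ Z^5, C_1 ≅ Z^10, C_2 ≅ Z^5.

∂_1: C_1 → C_0 sends each edge [p,q] (with p < q) to q − p. For instance
  ∂RS = S − R.
As a 5×10 matrix over Z this has rank 4, with invariant factors (1,1,1,1).

The boundary map ∂_2: C_2 → C_1 sends each 2-simplex [p,q,r] to [q,r] − [p,r] + [p,q]. For instance
  ∂QRT = RT − QT + QR,
  ∂PST = ST − PT + PS.
This gives a 10×5 integer matrix of rank 5; reducing to Smith normal form yields diagonal entries (1,1,1,1,1).

Reading off H_k = ker ∂_k / im ∂_{k+1}:

  H_0: rank C_0 − rank ∂_1 = 5 − 4 = 1, and the invariant factors of ∂_1 are all 1, so H_0 = Z.
  H_1: rank ker ∂_1 − rank ∂_2 = (10 − 4) − 5 = 1, and the invariant factors of ∂_2 are all 1, so H_1 = Z.
  H_2: rank ker ∂_2 − rank ∂_3 = (5 − 5) − 0 = 0, and there is no ∂_3, so H_2 = 0.

(K is a triangulation of the Möbius band.)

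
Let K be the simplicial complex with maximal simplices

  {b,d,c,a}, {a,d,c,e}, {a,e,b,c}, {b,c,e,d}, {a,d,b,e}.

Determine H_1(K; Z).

H_1 = 0.

Fix the vertex order a < b < c < d < e and write every simplex with vertices in increasing order. Then dim K = 3 and the simplices of K are:

  0-simplices (5): a, b, c, d, e
  1-simplices (10): ab, ac, ad, ae, bc, bd, be, cd, ce, de
  2-simplices (10): abc, abd, abe, acd, ace, ade, bcd, bce, bde, cde
  3-simplices (5): abcd, abce, abde, acde, bcde

giving chain groups C_0 ≅ Z^5, C_1 ≅ Z^10, C_2 ≅ Z^10, C_3 ≅ Z^5.

∂_1: C_1 → C_0 is given by ∂[p,q] = [q] − [p]. For instance
  ∂be = e − b.
As a 5×10 matrix over Z this has rank 4, with invariant factors (1,1,1,1).

The boundary map ∂_2: C_2 → C_1 sends each 2-simplex [p,q,r] to [q,r] − [p,r] + [p,q]. For instance
  ∂ace = ce − ae + ac,
  ∂abc = bc − ac + ab.
The 10×10 boundary matrix has rank 6 and Smith normal form diag(1,1,1,1,1,1).

The boundary map ∂_3: C_3 → C_2 sends each 3-simplex σ to the alternating sum Σ_i (−1)^i (σ with its i-th vertex removed). For instance
  ∂abde = bde − ade + abe − abd,
  ∂abcd = bcd − acd + abd − abc.
The resulting 10×5 matrix has rank 4, and its Smith normal form has invariant factors (1,1,1,1).

Now H_k = ker ∂_k / im ∂_{k+1}, so:

  H_1: rank ker ∂_1 − rank ∂_2 = (10 − 4) − 6 = 0, and the invariant factors of ∂_2 are all 1, so H_1 ≅ 0.

(K is a triangulation of the 3-sphere S^3.)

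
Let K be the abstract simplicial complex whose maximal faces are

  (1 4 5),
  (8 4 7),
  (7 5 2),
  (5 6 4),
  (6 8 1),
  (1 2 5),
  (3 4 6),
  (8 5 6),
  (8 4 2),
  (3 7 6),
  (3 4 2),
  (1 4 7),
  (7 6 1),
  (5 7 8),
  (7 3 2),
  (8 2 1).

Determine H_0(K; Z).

We work with the vertex ordering 1 < 2 < 3 < 4 < 5 < 6 < 7 < 8. The simplices of K, each written with vertices in increasing order, are:

  0-simplices (8): [1], [2], [3], [4], [5], [6], [7], [8]
  1-simplices (24): (24 of them)
  2-simplices (16): [1,2,5], [1,2,8], [1,4,5], [1,4,7], [1,6,7], [1,6,8], [2,3,4], [2,3,7], [2,4,8], [2,5,7], [3,4,6], [3,6,7], [4,5,6], [4,7,8], [5,6,8], [5,7,8]

Hence C_0 ≅ Z^8, C_1 ≅ Z^24, C_2 ≅ Z^16.

∂_1: C_1 → C_0 maps an edge to its endpoints' difference, ∂[p,q] = q − p. For instance
  ∂[3,4] = [4] − [3].
The resulting 8×24 matrix has rank 7, and its Smith normal form has invariant factors (1,1,1,1,1,1,1).

∂_2: C_2 → C_1 sends each 2-simplex [p,q,r] to [q,r] − [p,r] + [p,q]. For instance
  ∂[1,4,5] = [4,5] − [1,5] + [1,4],
  ∂[2,4,8] = [4,8] − [2,8] + [2,4].
The resulting 24×16 matrix has rank 15, and its Smith normal form has invariant factors (1,1,1,1,1,1,1,1,1,1,1,1,1,1,1).

From H_k ≅ ker(∂_k) / im(∂_{k+1}) we obtain:

  H_0: rank C_0 − rank ∂_1 = 8 − 7 = 1, and the invariant factors of ∂_1 are all 1, so H_0 = Z.

(K is a triangulation of the torus T^2.)

H_0 ≅ Z.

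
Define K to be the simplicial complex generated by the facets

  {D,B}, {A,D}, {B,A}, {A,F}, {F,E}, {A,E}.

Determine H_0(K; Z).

K has 5 vertices, 6 edges.
rank ∂_0 = 0, rank ∂_1 = 4 ⇒ b_0 = 5 − 0 − 4 = 1; all invariant factors of ∂_1 are 1 so no torsion. So H_0 ≅ Z.

H_0 = Z.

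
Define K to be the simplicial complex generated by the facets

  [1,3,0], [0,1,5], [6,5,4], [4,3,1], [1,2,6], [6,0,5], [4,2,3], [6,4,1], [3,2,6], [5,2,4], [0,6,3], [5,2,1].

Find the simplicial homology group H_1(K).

Order the vertices as 0 < 1 < 2 < 3 < 4 < 5 < 6. Listing each simplex with vertices in this order, K has dimension 2 with simplices:

  0-simplices (7): [0], [1], [2], [3], [4], [5], [6]
  1-simplices (18): [0,1], [0,3], [0,5], [0,6], [1,2], [1,3], [1,4], [1,5], [1,6], [2,3], [2,4], [2,5], [2,6], [3,4], [3,6], [4,5], [4,6], [5,6]
  2-simplices (12): [0,1,3], [0,1,5], [0,3,6], [0,5,6], [1,2,5], [1,2,6], [1,3,4], [1,4,6], [2,3,4], [2,3,6], [2,4,5], [4,5,6]

so the chain groups are C_0 ≅ Z^7, C_1 ≅ Z^18, C_2 ≅ Z^12.

Boundary ∂_1: C_1 → C_0 sends each edge [p,q] (with p < q) to q − p. For instance
  ∂[1,2] = [2] − [1].
This gives a 7×18 integer matrix of rank 6; reducing to Smith normal form yields diagonal entries (1,1,1,1,1,1).

The boundary map ∂_2: C_2 → C_1 sends each 2-simplex [p,q,r] to [q,r] − [p,r] + [p,q]. For instance
  ∂[1,4,6] = [4,6] − [1,6] + [1,4],
  ∂[0,3,6] = [3,6] − [0,6] + [0,3].
As a 18×12 matrix over Z this has rank 12, with invariant factors (1,1,1,1,1,1,1,1,1,1,1,2).

Now H_k = ker ∂_k / im ∂_{k+1}, so:

  H_1: rank ker ∂_1 − rank ∂_2 = (18 − 6) − 12 = 0, and ∂_2 has invariant factor 2 > 1, so H_1 = Z/2Z.

H_1 ≅ Z/2Z.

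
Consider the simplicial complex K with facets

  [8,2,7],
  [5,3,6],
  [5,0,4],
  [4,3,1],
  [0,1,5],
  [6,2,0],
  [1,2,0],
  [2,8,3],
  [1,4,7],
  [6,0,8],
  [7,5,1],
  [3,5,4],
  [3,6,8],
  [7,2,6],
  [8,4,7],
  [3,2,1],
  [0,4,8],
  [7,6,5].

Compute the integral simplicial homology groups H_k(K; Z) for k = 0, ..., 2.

Order the vertices as 0 < 1 < 2 < 3 < 4 < 5 < 6 < 7 < 8. Listing each simplex with vertices in this order, K has dimension 2 with simplices:

  0-simplices (9): [0], [1], [2], [3], [4], [5], [6], [7], [8]
  1-simplices (27): (27 of them)
  2-simplices (18): [0,1,2], [0,1,5], [0,2,6], [0,4,5], [0,4,8], [0,6,8], [1,2,3], [1,3,4], [1,4,7], [1,5,7], [2,3,8], [2,6,7], [2,7,8], [3,4,5], [3,5,6], [3,6,8], [4,7,8], [5,6,7]

giving chain groups C_0 ≅ Z^9, C_1 ≅ Z^27, C_2 ≅ Z^18.

∂_1: C_1 → C_0 is given by ∂[p,q] = [q] − [p].
The resulting 9×27 matrix has rank 8, and its Smith normal form has invariant factors (1,1,1,1,1,1,1,1).

∂_2: C_2 → C_1 acts by ∂[p,q,r] = [q,r] − [p,r] + [p,q]. For instance
  ∂[2,6,7] = [6,7] − [2,7] + [2,6],
  ∂[1,3,4] = [3,4] − [1,4] + [1,3].
The resulting 27×18 matrix has rank 18, and its Smith normal form has invariant factors (1,1,1,1,1,1,1,1,1,1,1,1,1,1,1,1,1,2).

Now H_k = ker ∂_k / im ∂_{k+1}, so:

  H_0: rank C_0 − rank ∂_1 = 9 − 8 = 1, and the invariant factors of ∂_1 are all 1, so H_0 = Z.
  H_1: rank ker ∂_1 − rank ∂_2 = (27 − 8) − 18 = 1, and ∂_2 has invariant factor 2 > 1, so H_1 = Z ⊕ Z/2Z.
  H_2: rank ker ∂_2 − rank ∂_3 = (18 − 18) − 0 = 0, and there is no ∂_3, so H_2 = 0.

(K is a triangulation of the Klein bottle.)

H_0 = Z,  H_1 = Z ⊕ Z/2Z,  H_2 = 0.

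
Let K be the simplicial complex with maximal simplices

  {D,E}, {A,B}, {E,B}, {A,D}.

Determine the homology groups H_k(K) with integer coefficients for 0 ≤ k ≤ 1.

H_0 = Z,  H_1 = Z.

Take the total order A < B < D < E on the vertex set. Then K (dimension 1) consists of the simplices:

  0-simplices (4): A, B, D, E
  1-simplices (4): AB, AD, BE, DE

Hence C_0 ≅ Z^4, C_1 ≅ Z^4.

The boundary map ∂_1: C_1 → C_0 is given by ∂[p,q] = [q] − [p]. For instance
  ∂DE = E − D.
The 4×4 boundary matrix has rank 3 and Smith normal form diag(1,1,1).

From H_k ≅ ker(∂_k) / im(∂_{k+1}) we obtain:

  H_0: rank C_0 − rank ∂_1 = 4 − 3 = 1, and the invariant factors of ∂_1 are all 1, so H_0 = Z.
  H_1: rank ker ∂_1 − rank ∂_2 = (4 − 3) − 0 = 1, and there is no ∂_2, so H_1 = Z.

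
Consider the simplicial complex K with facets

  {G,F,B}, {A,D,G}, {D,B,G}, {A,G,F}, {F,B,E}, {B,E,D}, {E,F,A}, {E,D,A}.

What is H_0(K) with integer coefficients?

H_0 ≅ Z.

Take the total order A < B < D < E < F < G on the vertex set. Then K (dimension 2) consists of the simplices:

  0-simplices (6): A, B, D, E, F, G
  1-simplices (12): AD, AE, AF, AG, BD, BE, BF, BG, DE, DG, EF, FG
  2-simplices (8): ADE, ADG, AEF, AFG, BDE, BDG, BEF, BFG

Hence C_0 ≅ Z^6, C_1 ≅ Z^12, C_2 ≅ Z^8.

The boundary map ∂_1: C_1 → C_0 maps an edge to its endpoints' difference, ∂[p,q] = q − p. For instance
  ∂BF = F − B.
The resulting 6×12 matrix has rank 5, and its Smith normal form has invariant factors (1,1,1,1,1).

∂_2: C_2 → C_1 maps a triangle to the signed sum of its edges. For instance
  ∂BDG = DG − BG + BD,
  ∂BDE = DE − BE + BD.
The resulting 12×8 matrix has rank 7, and its Smith normal form has invariant factors (1,1,1,1,1,1,1).

Reading off H_k = ker ∂_k / im ∂_{k+1}:

  H_0: rank C_0 − rank ∂_1 = 6 − 5 = 1, and the invariant factors of ∂_1 are all 1, so H_0 = Z.

(K is a triangulation of the 2-sphere S^2.)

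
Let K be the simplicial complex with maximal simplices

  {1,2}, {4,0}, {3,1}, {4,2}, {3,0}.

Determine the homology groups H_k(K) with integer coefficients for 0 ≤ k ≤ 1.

Take the total order 0 < 1 < 2 < 3 < 4 on the vertex set. Then K (dimension 1) consists of the simplices:

  0-simplices (5): [0], [1], [2], [3], [4]
  1-simplices (5): [0,3], [0,4], [1,2], [1,3], [2,4]

so the chain groups are C_0 ≅ Z^5, C_1 ≅ Z^5.

∂_1: C_1 → C_0 is given by ∂[p,q] = [q] − [p].
The resulting 5×5 matrix has rank 4, and its Smith normal form has invariant factors (1,1,1,1).

Now H_k = ker ∂_k / im ∂_{k+1}, so:

  H_0: rank C_0 − rank ∂_1 = 5 − 4 = 1, and the invariant factors of ∂_1 are all 1, so H_0 = Z.
  H_1: rank ker ∂_1 − rank ∂_2 = (5 − 4) − 0 = 1, and there is no ∂_2, so H_1 = Z.

As a check, the Euler characteristic is 5 − 5 = 0, which agrees with 1 − 1 = 0.

H_0 ≅ Z,  H_1 ≅ Z.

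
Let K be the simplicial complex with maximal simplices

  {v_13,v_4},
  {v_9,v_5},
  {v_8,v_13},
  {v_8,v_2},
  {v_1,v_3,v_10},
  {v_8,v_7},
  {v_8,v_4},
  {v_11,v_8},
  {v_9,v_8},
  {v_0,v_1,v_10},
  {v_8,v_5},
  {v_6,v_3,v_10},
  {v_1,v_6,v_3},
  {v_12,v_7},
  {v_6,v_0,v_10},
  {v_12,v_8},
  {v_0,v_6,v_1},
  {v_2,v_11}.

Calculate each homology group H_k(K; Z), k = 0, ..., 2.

H_0 = Z^2,  H_1 = Z^4,  H_2 = Z.

Fix the vertex order v_0 < v_1 < v_2 < v_3 < v_4 < v_5 < v_6 < v_7 < v_8 < v_9 < v_10 < v_11 < v_12 < v_13 and write every simplex with vertices in increasing order. Then dim K = 2 and the simplices of K are:

  0-simplices (14): [v_0], [v_1], [v_2], [v_3], [v_4], [v_5], [v_6], [v_7], [v_8], [v_9], [v_10], [v_11], [v_12], [v_13]
  1-simplices (21): (21 of them)
  2-simplices (6): [v_0,v_1,v_6], [v_0,v_1,v_10], [v_0,v_6,v_10], [v_1,v_3,v_6], [v_1,v_3,v_10], [v_3,v_6,v_10]

Hence C_0 ≅ Z^14, C_1 ≅ Z^21, C_2 ≅ Z^6.

The boundary map ∂_1: C_1 → C_0 maps an edge to its endpoints' difference, ∂[p,q] = q − p. For instance
  ∂[v_8,v_11] = [v_11] − [v_8].
As a 14×21 matrix over Z this has rank 12, with invariant factors (1,1,1,1,1,1,1,1,1,1,1,1).

∂_2: C_2 → C_1 sends each 2-simplex [p,q,r] to [q,r] − [p,r] + [p,q]. For instance
  ∂[v_0,v_1,v_6] = [v_1,v_6] − [v_0,v_6] + [v_0,v_1],
  ∂[v_0,v_6,v_10] = [v_6,v_10] − [v_0,v_10] + [v_0,v_6].
As a 21×6 matrix over Z this has rank 5, with invariant factors (1,1,1,1,1).

Now H_k = ker ∂_k / im ∂_{k+1}, so:

  H_0: rank C_0 − rank ∂_1 = 14 − 12 = 2, and the invariant factors of ∂_1 are all 1, so H_0 = Z^2.
  H_1: rank ker ∂_1 − rank ∂_2 = (21 − 12) − 5 = 4, and the invariant factors of ∂_2 are all 1, so H_1 = Z^4.
  H_2: rank ker ∂_2 − rank ∂_3 = (6 − 5) − 0 = 1, and there is no ∂_3, so H_2 = Z.

As a check, the Euler characteristic is 14 − 21 + 6 = -1, which agrees with 2 − 4 + 1 = -1.
(K is a triangulation of the disjoint union of a wedge of 4 circles and the 2-sphere S^2.)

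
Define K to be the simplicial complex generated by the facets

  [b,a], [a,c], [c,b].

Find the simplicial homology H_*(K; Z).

H_0 = Z,  H_1 = Z.

We work with the vertex ordering a < b < c. The simplices of K, each written with vertices in increasing order, are:

  0-simplices (3): a, b, c
  1-simplices (3): ab, ac, bc

giving chain groups C_0 ≅ Z^3, C_1 ≅ Z^3.

The boundary map ∂_1: C_1 → C_0 is given by ∂[p,q] = [q] − [p].
This gives a 3×3 integer matrix of rank 2; reducing to Smith normal form yields diagonal entries (1,1).

Reading off H_k = ker ∂_k / im ∂_{k+1}:

  H_0: rank C_0 − rank ∂_1 = 3 − 2 = 1, and the invariant factors of ∂_1 are all 1, so H_0 ≅ Z.
  H_1: rank ker ∂_1 − rank ∂_2 = (3 − 2) − 0 = 1, and there is no ∂_2, so H_1 ≅ Z.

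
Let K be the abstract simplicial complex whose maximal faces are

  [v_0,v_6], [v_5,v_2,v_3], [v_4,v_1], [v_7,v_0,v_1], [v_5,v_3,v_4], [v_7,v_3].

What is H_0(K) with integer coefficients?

H_0 ≅ Z.

Order the vertices as v_0 < v_1 < v_2 < v_3 < v_4 < v_5 < v_6 < v_7. Listing each simplex with vertices in this order, K has dimension 2 with simplices:

  0-simplices (8): [v_0], [v_1], [v_2], [v_3], [v_4], [v_5], [v_6], [v_7]
  1-simplices (11): [v_0,v_1], [v_0,v_6], [v_0,v_7], [v_1,v_4], [v_1,v_7], [v_2,v_3], [v_2,v_5], [v_3,v_4], [v_3,v_5], [v_3,v_7], [v_4,v_5]
  2-simplices (3): [v_0,v_1,v_7], [v_2,v_3,v_5], [v_3,v_4,v_5]

so the chain groups are C_0 ≅ Z^8, C_1 ≅ Z^11, C_2 ≅ Z^3.

The boundary map ∂_1: C_1 → C_0 is given by ∂[p,q] = [q] − [p]. For instance
  ∂[v_0,v_1] = [v_1] − [v_0].
The resulting 8×11 matrix has rank 7, and its Smith normal form has invariant factors (1,1,1,1,1,1,1).

The boundary map ∂_2: C_2 → C_1 sends each 2-simplex [p,q,r] to [q,r] − [p,r] + [p,q]. For instance
  ∂[v_3,v_4,v_5] = [v_4,v_5] − [v_3,v_5] + [v_3,v_4],
  ∂[v_2,v_3,v_5] = [v_3,v_5] − [v_2,v_5] + [v_2,v_3].
The 11×3 boundary matrix has rank 3 and Smith normal form diag(1,1,1).

Reading off H_k = ker ∂_k / im ∂_{k+1}:

  H_0: rank C_0 − rank ∂_1 = 8 − 7 = 1, and the invariant factors of ∂_1 are all 1, so H_0 = Z.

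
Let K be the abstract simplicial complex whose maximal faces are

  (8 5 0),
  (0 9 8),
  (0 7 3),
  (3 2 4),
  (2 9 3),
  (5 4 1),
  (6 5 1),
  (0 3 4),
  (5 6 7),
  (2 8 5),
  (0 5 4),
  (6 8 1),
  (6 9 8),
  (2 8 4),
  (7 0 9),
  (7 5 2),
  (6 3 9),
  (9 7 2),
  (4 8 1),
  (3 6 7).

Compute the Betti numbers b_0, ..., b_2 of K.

b_0 = 1, b_1 = 1, b_2 = 0.

K has 10 vertices, 30 edges, 20 triangles.
rank ∂_0 = 0, rank ∂_1 = 9 ⇒ b_0 = 10 − 0 − 9 = 1; all invariant factors of ∂_1 are 1 so no torsion. So H_0 ≅ Z.
rank ∂_1 = 9, rank ∂_2 = 20 ⇒ b_1 = 30 − 9 − 20 = 1; ∂_2 has invariant factor(s) [2] giving torsion. So H_1 ≅ Z ⊕ Z/2.
rank ∂_2 = 20, rank ∂_3 = 0 ⇒ b_2 = 20 − 20 − 0 = 0. So H_2 ≅ 0.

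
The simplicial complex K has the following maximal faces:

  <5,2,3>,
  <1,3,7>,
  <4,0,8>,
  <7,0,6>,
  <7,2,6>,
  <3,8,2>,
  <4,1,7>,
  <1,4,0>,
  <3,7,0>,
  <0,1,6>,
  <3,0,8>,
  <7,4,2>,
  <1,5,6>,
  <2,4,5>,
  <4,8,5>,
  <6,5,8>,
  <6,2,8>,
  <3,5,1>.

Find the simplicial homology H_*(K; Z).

We work with the vertex ordering 0 < 1 < 2 < 3 < 4 < 5 < 6 < 7 < 8. The simplices of K, each written with vertices in increasing order, are:

  0-simplices (9): [0], [1], [2], [3], [4], [5], [6], [7], [8]
  1-simplices (27): (27 of them)
  2-simplices (18): [0,1,4], [0,1,6], [0,3,7], [0,3,8], [0,4,8], [0,6,7], [1,3,5], [1,3,7], [1,4,7], [1,5,6], [2,3,5], [2,3,8], [2,4,5], [2,4,7], [2,6,7], [2,6,8], [4,5,8], [5,6,8]

Hence C_0 ≅ Z^9, C_1 ≅ Z^27, C_2 ≅ Z^18.

The boundary map ∂_1: C_1 → C_0 sends each edge [p,q] (with p < q) to q − p. For instance
  ∂[0,4] = [4] − [0].
The resulting 9×27 matrix has rank 8, and its Smith normal form has invariant factors (1,1,1,1,1,1,1,1).

Boundary ∂_2: C_2 → C_1 maps a triangle to the signed sum of its edges. For instance
  ∂[2,3,5] = [3,5] − [2,5] + [2,3],
  ∂[2,4,7] = [4,7] − [2,7] + [2,4].
As a 27×18 matrix over Z this has rank 18, with invariant factors (1,1,1,1,1,1,1,1,1,1,1,1,1,1,1,1,1,2).

Now H_k = ker ∂_k / im ∂_{k+1}, so:

  H_0: rank C_0 − rank ∂_1 = 9 − 8 = 1, and the invariant factors of ∂_1 are all 1, so H_0 ≅ Z.
  H_1: rank ker ∂_1 − rank ∂_2 = (27 − 8) − 18 = 1, and ∂_2 has invariant factor 2 > 1, so H_1 ≅ Z ⊕ Z/2Z.
  H_2: rank ker ∂_2 − rank ∂_3 = (18 − 18) − 0 = 0, and there is no ∂_3, so H_2 ≅ 0.

H_0 ≅ Z,  H_1 ≅ Z ⊕ Z/2Z,  H_2 = 0.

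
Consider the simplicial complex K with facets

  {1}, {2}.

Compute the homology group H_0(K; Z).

H_0 = Z^2.

Take the total order 1 < 2 on the vertex set. Then K (dimension 0) consists of the simplices:

  0-simplices (2): [1], [2]

Hence C_0 ≅ Z^2.

Now H_k = ker ∂_k / im ∂_{k+1}, so:

  H_0: rank C_0 − rank ∂_1 = 2 − 0 = 2, and there is no ∂_1, so H_0 = Z^2.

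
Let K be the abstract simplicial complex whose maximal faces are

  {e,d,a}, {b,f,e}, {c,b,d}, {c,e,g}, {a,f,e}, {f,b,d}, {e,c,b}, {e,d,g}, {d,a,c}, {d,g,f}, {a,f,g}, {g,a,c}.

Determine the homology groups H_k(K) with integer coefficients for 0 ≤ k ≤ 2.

H_0 ≅ Z,  H_1 ≅ Z/2Z,  H_2 = 0.

K has 7 vertices, 18 edges, 12 triangles.
rank ∂_0 = 0, rank ∂_1 = 6 ⇒ b_0 = 7 − 0 − 6 = 1; all invariant factors of ∂_1 are 1 so no torsion. So H_0 ≅ Z.
rank ∂_1 = 6, rank ∂_2 = 12 ⇒ b_1 = 18 − 6 − 12 = 0; ∂_2 has invariant factor(s) [2] giving torsion. So H_1 ≅ Z/2Z.
rank ∂_2 = 12, rank ∂_3 = 0 ⇒ b_2 = 12 − 12 − 0 = 0. So H_2 ≅ 0.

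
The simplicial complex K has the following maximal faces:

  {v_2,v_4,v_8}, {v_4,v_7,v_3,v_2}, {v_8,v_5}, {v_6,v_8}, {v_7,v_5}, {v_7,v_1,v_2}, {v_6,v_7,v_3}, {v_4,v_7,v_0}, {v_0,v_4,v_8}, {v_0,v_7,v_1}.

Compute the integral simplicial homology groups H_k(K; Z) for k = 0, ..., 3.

We work with the vertex ordering v_0 < v_1 < v_2 < v_3 < v_4 < v_5 < v_6 < v_7 < v_8. The simplices of K, each written with vertices in increasing order, are:

  0-simplices (9): [v_0], [v_1], [v_2], [v_3], [v_4], [v_5], [v_6], [v_7], [v_8]
  1-simplices (19): (19 of them)
  2-simplices (10): [v_0,v_1,v_7], [v_0,v_4,v_7], [v_0,v_4,v_8], [v_1,v_2,v_7], [v_2,v_3,v_4], [v_2,v_3,v_7], [v_2,v_4,v_7], [v_2,v_4,v_8], [v_3,v_4,v_7], [v_3,v_6,v_7]
  3-simplices (1): [v_2,v_3,v_4,v_7]

Hence C_0 ≅ Z^9, C_1 ≅ Z^19, C_2 ≅ Z^10, C_3 ≅ Z^1.

The boundary map ∂_1: C_1 → C_0 sends each edge [p,q] (with p < q) to q − p.
The 9×19 boundary matrix has rank 8 and Smith normal form diag(1,1,1,1,1,1,1,1).

The boundary map ∂_2: C_2 → C_1 sends each 2-simplex [p,q,r] to [q,r] − [p,r] + [p,q]. For instance
  ∂[v_2,v_3,v_7] = [v_3,v_7] − [v_2,v_7] + [v_2,v_3],
  ∂[v_0,v_4,v_8] = [v_4,v_8] − [v_0,v_8] + [v_0,v_4].
The 19×10 boundary matrix has rank 9 and Smith normal form diag(1,1,1,1,1,1,1,1,1).

Boundary ∂_3: C_3 → C_2 sends each 3-simplex σ to the alternating sum Σ_i (−1)^i (σ with its i-th vertex removed). For instance
  ∂[v_2,v_3,v_4,v_7] = [v_3,v_4,v_7] − [v_2,v_4,v_7] + [v_2,v_3,v_7] − [v_2,v_3,v_4].
This gives a 10×1 integer matrix of rank 1; reducing to Smith normal form yields diagonal entries (1).

Reading off H_k = ker ∂_k / im ∂_{k+1}:

  H_0: rank C_0 − rank ∂_1 = 9 − 8 = 1, and the invariant factors of ∂_1 are all 1, so H_0 = Z.
  H_1: rank ker ∂_1 − rank ∂_2 = (19 − 8) − 9 = 2, and the invariant factors of ∂_2 are all 1, so H_1 = Z^2.
  H_2: rank ker ∂_2 − rank ∂_3 = (10 − 9) − 1 = 0, and the invariant factors of ∂_3 are all 1, so H_2 = 0.
  H_3: rank ker ∂_3 − rank ∂_4 = (1 − 1) − 0 = 0, and there is no ∂_4, so H_3 = 0.

H_0 = Z,  H_1 = Z^2,  H_2 = 0,  H_3 = 0.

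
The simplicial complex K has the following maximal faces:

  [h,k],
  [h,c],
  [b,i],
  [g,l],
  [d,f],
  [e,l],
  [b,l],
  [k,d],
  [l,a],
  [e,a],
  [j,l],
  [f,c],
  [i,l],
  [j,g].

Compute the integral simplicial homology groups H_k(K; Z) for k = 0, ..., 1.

We work with the vertex ordering a < b < c < d < e < f < g < h < i < j < k < l. The simplices of K, each written with vertices in increasing order, are:

  0-simplices (12): a, b, c, d, e, f, g, h, i, j, k, l
  1-simplices (14): ae, al, bi, bl, cf, ch, df, dk, el, gj, gl, hk, il, jl

so the chain groups are C_0 ≅ Z^12, C_1 ≅ Z^14.

∂_1: C_1 → C_0 sends each edge [p,q] (with p < q) to q − p. For instance
  ∂hk = k − h.
The resulting 12×14 matrix has rank 10, and its Smith normal form has invariant factors (1,1,1,1,1,1,1,1,1,1).

From H_k ≅ ker(∂_k) / im(∂_{k+1}) we obtain:

  H_0: rank C_0 − rank ∂_1 = 12 − 10 = 2, and the invariant factors of ∂_1 are all 1, so H_0 = Z^2.
  H_1: rank ker ∂_1 − rank ∂_2 = (14 − 10) − 0 = 4, and there is no ∂_2, so H_1 = Z^4.

As a check, the Euler characteristic is 12 − 14 = -2, which agrees with 2 − 4 = -2.

H_0 ≅ Z^2,  H_1 ≅ Z^4.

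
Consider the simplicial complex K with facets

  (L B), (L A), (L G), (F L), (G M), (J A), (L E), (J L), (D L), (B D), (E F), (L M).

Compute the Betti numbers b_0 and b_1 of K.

Fix the vertex order A < B < D < E < F < G < J < L < M and write every simplex with vertices in increasing order. Then dim K = 1 and the simplices of K are:

  0-simplices (9): A, B, D, E, F, G, J, L, M
  1-simplices (12): AJ, AL, BD, BL, DL, EF, EL, FL, GL, GM, JL, LM

so the chain groups are C_0 ≅ Z^9, C_1 ≅ Z^12.

∂_1: C_1 → C_0 maps an edge to its endpoints' difference, ∂[p,q] = q − p.
The 9×12 boundary matrix has rank 8 and Smith normal form diag(1,1,1,1,1,1,1,1).

From H_k ≅ ker(∂_k) / im(∂_{k+1}) we obtain:

  H_0: rank C_0 − rank ∂_1 = 9 − 8 = 1, and the invariant factors of ∂_1 are all 1, so H_0 = Z.
  H_1: rank ker ∂_1 − rank ∂_2 = (12 − 8) − 0 = 4, and there is no ∂_2, so H_1 = Z^4.

Hence the Betti numbers are b_0 = 1, b_1 = 4.

b_0 = 1, b_1 = 4.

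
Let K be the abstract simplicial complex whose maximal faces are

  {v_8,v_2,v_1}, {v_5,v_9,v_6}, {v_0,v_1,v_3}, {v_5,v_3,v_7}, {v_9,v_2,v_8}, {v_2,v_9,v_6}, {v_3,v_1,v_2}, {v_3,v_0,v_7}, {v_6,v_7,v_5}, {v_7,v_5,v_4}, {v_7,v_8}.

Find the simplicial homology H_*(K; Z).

We work with the vertex ordering v_0 < v_1 < v_2 < v_3 < v_4 < v_5 < v_6 < v_7 < v_8 < v_9. The simplices of K, each written with vertices in increasing order, are:

  0-simplices (10): [v_0], [v_1], [v_2], [v_3], [v_4], [v_5], [v_6], [v_7], [v_8], [v_9]
  1-simplices (21): (21 of them)
  2-simplices (10): [v_0,v_1,v_3], [v_0,v_3,v_7], [v_1,v_2,v_3], [v_1,v_2,v_8], [v_2,v_6,v_9], [v_2,v_8,v_9], [v_3,v_5,v_7], [v_4,v_5,v_7], [v_5,v_6,v_7], [v_5,v_6,v_9]

giving chain groups C_0 ≅ Z^10, C_1 ≅ Z^21, C_2 ≅ Z^10.

The boundary map ∂_1: C_1 → C_0 maps an edge to its endpoints' difference, ∂[p,q] = q − p.
The resulting 10×21 matrix has rank 9, and its Smith normal form has invariant factors (1,1,1,1,1,1,1,1,1).

∂_2: C_2 → C_1 acts by ∂[p,q,r] = [q,r] − [p,r] + [p,q]. For instance
  ∂[v_1,v_2,v_8] = [v_2,v_8] − [v_1,v_8] + [v_1,v_2],
  ∂[v_5,v_6,v_9] = [v_6,v_9] − [v_5,v_9] + [v_5,v_6].
The 21×10 boundary matrix has rank 10 and Smith normal form diag(1,1,1,1,1,1,1,1,1,1).

From H_k ≅ ker(∂_k) / im(∂_{k+1}) we obtain:

  H_0: rank C_0 − rank ∂_1 = 10 − 9 = 1, and the invariant factors of ∂_1 are all 1, so H_0 ≅ Z.
  H_1: rank ker ∂_1 − rank ∂_2 = (21 − 9) − 10 = 2, and the invariant factors of ∂_2 are all 1, so H_1 ≅ Z^2.
  H_2: rank ker ∂_2 − rank ∂_3 = (10 − 10) − 0 = 0, and there is no ∂_3, so H_2 ≅ 0.

As a check, the Euler characteristic is 10 − 21 + 10 = -1, which agrees with 1 − 2 + 0 = -1.

H_0 = Z,  H_1 = Z^2,  H_2 = 0.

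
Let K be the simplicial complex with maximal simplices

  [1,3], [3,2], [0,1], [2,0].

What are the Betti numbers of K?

Fix the vertex order 0 < 1 < 2 < 3 and write every simplex with vertices in increasing order. Then dim K = 1 and the simplices of K are:

  0-simplices (4): [0], [1], [2], [3]
  1-simplices (4): [0,1], [0,2], [1,3], [2,3]

Hence C_0 ≅ Z^4, C_1 ≅ Z^4.

Boundary ∂_1: C_1 → C_0 sends each edge [p,q] (with p < q) to q − p. For instance
  ∂[0,2] = [2] − [0].
The 4×4 boundary matrix has rank 3 and Smith normal form diag(1,1,1).

Now H_k = ker ∂_k / im ∂_{k+1}, so:

  H_0: rank C_0 − rank ∂_1 = 4 − 3 = 1, and the invariant factors of ∂_1 are all 1, so H_0 = Z.
  H_1: rank ker ∂_1 − rank ∂_2 = (4 − 3) − 0 = 1, and there is no ∂_2, so H_1 = Z.

As a check, the Euler characteristic is 4 − 4 = 0, which agrees with 1 − 1 = 0.

Hence the Betti numbers are b_0 = 1, b_1 = 1.

b_0 = 1, b_1 = 1.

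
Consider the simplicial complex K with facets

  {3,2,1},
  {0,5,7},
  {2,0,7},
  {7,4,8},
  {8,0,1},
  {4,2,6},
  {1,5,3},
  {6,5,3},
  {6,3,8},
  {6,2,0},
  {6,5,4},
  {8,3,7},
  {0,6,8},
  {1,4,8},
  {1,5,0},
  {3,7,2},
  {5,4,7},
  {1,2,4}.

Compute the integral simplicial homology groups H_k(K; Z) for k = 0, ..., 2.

H_0 = Z,  H_1 = Z^2,  H_2 = Z.

Fix the vertex order 0 < 1 < 2 < 3 < 4 < 5 < 6 < 7 < 8 and write every simplex with vertices in increasing order. Then dim K = 2 and the simplices of K are:

  0-simplices (9): [0], [1], [2], [3], [4], [5], [6], [7], [8]
  1-simplices (27): (27 of them)
  2-simplices (18): [0,1,5], [0,1,8], [0,2,6], [0,2,7], [0,5,7], [0,6,8], [1,2,3], [1,2,4], [1,3,5], [1,4,8], [2,3,7], [2,4,6], [3,5,6], [3,6,8], [3,7,8], [4,5,6], [4,5,7], [4,7,8]

so the chain groups are C_0 ≅ Z^9, C_1 ≅ Z^27, C_2 ≅ Z^18.

Boundary ∂_1: C_1 → C_0 maps an edge to its endpoints' difference, ∂[p,q] = q − p. For instance
  ∂[1,4] = [4] − [1].
The 9×27 boundary matrix has rank 8 and Smith normal form diag(1,1,1,1,1,1,1,1).

The boundary map ∂_2: C_2 → C_1 sends each 2-simplex [p,q,r] to [q,r] − [p,r] + [p,q]. For instance
  ∂[4,5,7] = [5,7] − [4,7] + [4,5],
  ∂[3,6,8] = [6,8] − [3,8] + [3,6].
The 27×18 boundary matrix has rank 17 and Smith normal form diag(1,1,1,1,1,1,1,1,1,1,1,1,1,1,1,1,1).

Reading off H_k = ker ∂_k / im ∂_{k+1}:

  H_0: rank C_0 − rank ∂_1 = 9 − 8 = 1, and the invariant factors of ∂_1 are all 1, so H_0 ≅ Z.
  H_1: rank ker ∂_1 − rank ∂_2 = (27 − 8) − 17 = 2, and the invariant factors of ∂_2 are all 1, so H_1 ≅ Z^2.
  H_2: rank ker ∂_2 − rank ∂_3 = (18 − 17) − 0 = 1, and there is no ∂_3, so H_2 ≅ Z.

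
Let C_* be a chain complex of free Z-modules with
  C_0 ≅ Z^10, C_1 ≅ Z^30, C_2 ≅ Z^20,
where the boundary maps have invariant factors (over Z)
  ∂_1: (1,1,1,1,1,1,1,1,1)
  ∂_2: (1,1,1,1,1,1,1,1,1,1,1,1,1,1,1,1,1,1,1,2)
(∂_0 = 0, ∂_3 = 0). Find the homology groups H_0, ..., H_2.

H_0: b_0 = 10 − 0 − 9 = 1; torsion from ∂_1 factors > 1: none. So H_0 = Z.
H_1: b_1 = 30 − 9 − 20 = 1; torsion from ∂_2 factors > 1: [2]. So H_1 = Z ⊕ Z/2Z.
H_2: b_2 = 20 − 20 − 0 = 0; torsion from ∂_3 factors > 1: none. So H_2 = 0.

H_0 = Z,  H_1 = Z ⊕ Z/2Z,  H_2 = 0.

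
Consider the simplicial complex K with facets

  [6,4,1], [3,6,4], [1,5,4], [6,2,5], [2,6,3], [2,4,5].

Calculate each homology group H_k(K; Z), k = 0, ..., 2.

H_0 ≅ Z,  H_1 ≅ Z,  H_2 = 0.

We work with the vertex ordering 1 < 2 < 3 < 4 < 5 < 6. The simplices of K, each written with vertices in increasing order, are:

  0-simplices (6): [1], [2], [3], [4], [5], [6]
  1-simplices (12): [1,4], [1,5], [1,6], [2,3], [2,4], [2,5], [2,6], [3,4], [3,6], [4,5], [4,6], [5,6]
  2-simplices (6): [1,4,5], [1,4,6], [2,3,6], [2,4,5], [2,5,6], [3,4,6]

giving chain groups C_0 ≅ Z^6, C_1 ≅ Z^12, C_2 ≅ Z^6.

Boundary ∂_1: C_1 → C_0 sends each edge [p,q] (with p < q) to q − p.
The resulting 6×12 matrix has rank 5, and its Smith normal form has invariant factors (1,1,1,1,1).

∂_2: C_2 → C_1 maps a triangle to the signed sum of its edges. For instance
  ∂[1,4,6] = [4,6] − [1,6] + [1,4],
  ∂[2,4,5] = [4,5] − [2,5] + [2,4].
This gives a 12×6 integer matrix of rank 6; reducing to Smith normal form yields diagonal entries (1,1,1,1,1,1).

Computing H_k = (kernel of ∂_k) / (image of ∂_{k+1}):

  H_0: rank C_0 − rank ∂_1 = 6 − 5 = 1, and the invariant factors of ∂_1 are all 1, so H_0 = Z.
  H_1: rank ker ∂_1 − rank ∂_2 = (12 − 5) − 6 = 1, and the invariant factors of ∂_2 are all 1, so H_1 = Z.
  H_2: rank ker ∂_2 − rank ∂_3 = (6 − 6) − 0 = 0, and there is no ∂_3, so H_2 = 0.

(K is a triangulation of the cylinder S^1 x I.)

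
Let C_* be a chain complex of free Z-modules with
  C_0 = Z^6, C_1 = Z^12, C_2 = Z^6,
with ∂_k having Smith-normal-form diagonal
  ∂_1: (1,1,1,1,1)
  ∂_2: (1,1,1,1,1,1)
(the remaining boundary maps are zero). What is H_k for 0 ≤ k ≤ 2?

H_0 ≅ Z,  H_1 ≅ Z,  H_2 = 0.

H_0: b_0 = 6 − 0 − 5 = 1; torsion from ∂_1 factors > 1: none. So H_0 ≅ Z.
H_1: b_1 = 12 − 5 − 6 = 1; torsion from ∂_2 factors > 1: none. So H_1 ≅ Z.
H_2: b_2 = 6 − 6 − 0 = 0; torsion from ∂_3 factors > 1: none. So H_2 ≅ 0.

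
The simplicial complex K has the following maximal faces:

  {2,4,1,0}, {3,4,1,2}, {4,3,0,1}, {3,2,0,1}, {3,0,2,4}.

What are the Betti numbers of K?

We work with the vertex ordering 0 < 1 < 2 < 3 < 4. The simplices of K, each written with vertices in increasing order, are:

  0-simplices (5): [0], [1], [2], [3], [4]
  1-simplices (10): [0,1], [0,2], [0,3], [0,4], [1,2], [1,3], [1,4], [2,3], [2,4], [3,4]
  2-simplices (10): [0,1,2], [0,1,3], [0,1,4], [0,2,3], [0,2,4], [0,3,4], [1,2,3], [1,2,4], [1,3,4], [2,3,4]
  3-simplices (5): [0,1,2,3], [0,1,2,4], [0,1,3,4], [0,2,3,4], [1,2,3,4]

Hence C_0 ≅ Z^5, C_1 ≅ Z^10, C_2 ≅ Z^10, C_3 ≅ Z^5.

∂_1: C_1 → C_0 is given by ∂[p,q] = [q] − [p].
As a 5×10 matrix over Z this has rank 4, with invariant factors (1,1,1,1).

Boundary ∂_2: C_2 → C_1 maps a triangle to the signed sum of its edges. For instance
  ∂[0,1,3] = [1,3] − [0,3] + [0,1],
  ∂[0,3,4] = [3,4] − [0,4] + [0,3].
As a 10×10 matrix over Z this has rank 6, with invariant factors (1,1,1,1,1,1).

The boundary map ∂_3: C_3 → C_2 sends each 3-simplex σ to the alternating sum Σ_i (−1)^i (σ with its i-th vertex removed). For instance
  ∂[0,2,3,4] = [2,3,4] − [0,3,4] + [0,2,4] − [0,2,3],
  ∂[0,1,2,4] = [1,2,4] − [0,2,4] + [0,1,4] − [0,1,2].
The 10×5 boundary matrix has rank 4 and Smith normal form diag(1,1,1,1).

Reading off H_k = ker ∂_k / im ∂_{k+1}:

  H_0: rank C_0 − rank ∂_1 = 5 − 4 = 1, and the invariant factors of ∂_1 are all 1, so H_0 ≅ Z.
  H_1: rank ker ∂_1 − rank ∂_2 = (10 − 4) − 6 = 0, and the invariant factors of ∂_2 are all 1, so H_1 ≅ 0.
  H_2: rank ker ∂_2 − rank ∂_3 = (10 − 6) − 4 = 0, and the invariant factors of ∂_3 are all 1, so H_2 ≅ 0.
  H_3: rank ker ∂_3 − rank ∂_4 = (5 − 4) − 0 = 1, and there is no ∂_4, so H_3 ≅ Z.

As a check, the Euler characteristic is 5 − 10 + 10 − 5 = 0, which agrees with 1 − 0 + 0 − 1 = 0.

Hence the Betti numbers are b_0 = 1, b_1 = 0, b_2 = 0, b_3 = 1.

b_0 = 1, b_1 = 0, b_2 = 0, b_3 = 1.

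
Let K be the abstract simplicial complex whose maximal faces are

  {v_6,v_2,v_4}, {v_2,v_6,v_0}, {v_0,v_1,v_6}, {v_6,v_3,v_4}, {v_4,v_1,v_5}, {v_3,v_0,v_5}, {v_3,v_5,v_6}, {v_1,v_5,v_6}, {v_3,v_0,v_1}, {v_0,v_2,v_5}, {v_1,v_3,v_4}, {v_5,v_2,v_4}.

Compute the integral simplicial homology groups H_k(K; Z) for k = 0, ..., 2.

Order the vertices as v_0 < v_1 < v_2 < v_3 < v_4 < v_5 < v_6. Listing each simplex with vertices in this order, K has dimension 2 with simplices:

  0-simplices (7): [v_0], [v_1], [v_2], [v_3], [v_4], [v_5], [v_6]
  1-simplices (18): (18 of them)
  2-simplices (12): (12 of them)

Hence C_0 ≅ Z^7, C_1 ≅ Z^18, C_2 ≅ Z^12.

The boundary map ∂_1: C_1 → C_0 maps an edge to its endpoints' difference, ∂[p,q] = q − p. For instance
  ∂[v_4,v_6] = [v_6] − [v_4].
As a 7×18 matrix over Z this has rank 6, with invariant factors (1,1,1,1,1,1).

Boundary ∂_2: C_2 → C_1 sends each 2-simplex [p,q,r] to [q,r] − [p,r] + [p,q]. For instance
  ∂[v_1,v_4,v_5] = [v_4,v_5] − [v_1,v_5] + [v_1,v_4],
  ∂[v_2,v_4,v_5] = [v_4,v_5] − [v_2,v_5] + [v_2,v_4].
This gives a 18×12 integer matrix of rank 12; reducing to Smith normal form yields diagonal entries (1,1,1,1,1,1,1,1,1,1,1,2).

From H_k ≅ ker(∂_k) / im(∂_{k+1}) we obtain:

  H_0: rank C_0 − rank ∂_1 = 7 − 6 = 1, and the invariant factors of ∂_1 are all 1, so H_0 = Z.
  H_1: rank ker ∂_1 − rank ∂_2 = (18 − 6) − 12 = 0, and ∂_2 has invariant factor 2 > 1, so H_1 = Z_2.
  H_2: rank ker ∂_2 − rank ∂_3 = (12 − 12) − 0 = 0, and there is no ∂_3, so H_2 = 0.

H_0 = Z,  H_1 = Z_2,  H_2 = 0.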